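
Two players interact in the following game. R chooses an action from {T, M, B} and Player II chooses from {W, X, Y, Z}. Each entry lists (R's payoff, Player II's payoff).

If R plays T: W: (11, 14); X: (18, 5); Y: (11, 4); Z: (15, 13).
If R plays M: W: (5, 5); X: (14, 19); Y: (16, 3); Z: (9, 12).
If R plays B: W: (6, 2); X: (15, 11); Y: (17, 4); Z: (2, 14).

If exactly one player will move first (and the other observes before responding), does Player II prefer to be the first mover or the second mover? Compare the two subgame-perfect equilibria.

second

If R leads: Player II's best replies are T→W, M→X, B→Z; R's induced payoffs 11, 14, 2; outcome (M, X), payoffs (14, 19).
If Player II leads: R's best replies are W→T, X→T, Y→B, Z→T; Player II's induced payoffs 14, 5, 4, 13; outcome (T, W), payoffs (11, 14).
Player II gets 14 moving first and 19 moving second, so Player II prefers to move second.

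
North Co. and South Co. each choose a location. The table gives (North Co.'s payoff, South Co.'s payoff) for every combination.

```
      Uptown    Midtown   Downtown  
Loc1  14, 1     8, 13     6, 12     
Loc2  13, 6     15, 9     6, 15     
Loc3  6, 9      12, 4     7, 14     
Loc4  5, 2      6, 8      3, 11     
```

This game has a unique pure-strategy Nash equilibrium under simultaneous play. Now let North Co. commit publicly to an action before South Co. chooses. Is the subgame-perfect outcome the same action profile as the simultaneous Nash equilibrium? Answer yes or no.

no

Backward induction with North Co. moving first.
- Loc1: BR = Midtown, leader payoff 8.
- Loc2: BR = Downtown, leader payoff 6.
- Loc3: BR = Downtown, leader payoff 7.
- Loc4: BR = Downtown, leader payoff 3.
Maximizing over 8, 6, 7, 3, North Co. chooses Loc1. Subgame-perfect outcome: (Loc1, Midtown) with payoffs (8, 13).
For the simultaneous game, intersect best replies.
North Co.'s best replies: Uptown→Loc1; Midtown→Loc2; Downtown→Loc3.
South Co.'s best replies: Loc1→Midtown; Loc2→Downtown; Loc3→Downtown; Loc4→Downtown.
Only (Loc3, Downtown) has each player best-responding; Nash payoffs (7, 14).
Sequential outcome (Loc1, Midtown) differs from the Nash profile (Loc3, Downtown).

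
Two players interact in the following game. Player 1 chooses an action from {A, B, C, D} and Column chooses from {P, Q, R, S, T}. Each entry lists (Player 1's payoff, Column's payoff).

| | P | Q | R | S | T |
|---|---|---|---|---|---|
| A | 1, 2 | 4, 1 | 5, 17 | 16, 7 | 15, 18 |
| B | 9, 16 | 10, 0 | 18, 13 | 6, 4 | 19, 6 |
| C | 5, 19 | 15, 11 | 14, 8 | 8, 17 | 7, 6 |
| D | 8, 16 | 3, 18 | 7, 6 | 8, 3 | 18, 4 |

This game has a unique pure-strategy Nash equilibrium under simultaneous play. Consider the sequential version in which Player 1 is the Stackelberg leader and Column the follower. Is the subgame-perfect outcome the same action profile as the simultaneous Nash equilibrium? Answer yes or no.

no

Solve by backward induction (Player 1 leads).
- A: Column compares 2, 1, 17, 7, 18 and picks T; Player 1 would get 15.
- B: Column compares 16, 0, 13, 4, 6 and picks P; Player 1 would get 9.
- C: Column compares 19, 11, 8, 17, 6 and picks P; Player 1 would get 5.
- D: Column compares 16, 18, 6, 3, 4 and picks Q; Player 1 would get 3.
Among 15, 9, 5, 3, the best is 15 at A. Subgame-perfect outcome: (A, T) with payoffs (15, 18).
Under simultaneous play:
Player 1's best replies: P→B; Q→C; R→B; S→A; T→B.
Column's best replies: A→T; B→P; C→P; D→Q.
Only (B, P) has each player best-responding; Nash payoffs (9, 16).
Sequential outcome (A, T) differs from the Nash profile (B, P).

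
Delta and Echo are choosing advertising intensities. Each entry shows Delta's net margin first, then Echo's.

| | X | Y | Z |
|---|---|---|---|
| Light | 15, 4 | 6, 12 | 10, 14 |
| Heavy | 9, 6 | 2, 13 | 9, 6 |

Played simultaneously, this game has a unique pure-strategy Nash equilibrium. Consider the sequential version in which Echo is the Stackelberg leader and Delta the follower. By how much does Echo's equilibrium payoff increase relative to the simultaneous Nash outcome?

Work backward from Delta's decision.
- X → Delta plays Light (best of 15, 9); Echo gets 4.
- Y → Delta plays Light (best of 6, 2); Echo gets 12.
- Z → Delta plays Light (best of 10, 9); Echo gets 14.
Echo's induced payoffs are 4, 12, 14, so Echo commits to Z. Subgame-perfect outcome: (Light, Z) with payoffs (10, 14).
For the simultaneous game, intersect best replies.
Delta's best replies: X→Light; Y→Light; Z→Light.
Echo's best replies: Light→Z; Heavy→Y.
Only (Light, Z) has each player best-responding; Nash payoffs (10, 14).
Echo's commitment gain: 14 − 14 = 0.

0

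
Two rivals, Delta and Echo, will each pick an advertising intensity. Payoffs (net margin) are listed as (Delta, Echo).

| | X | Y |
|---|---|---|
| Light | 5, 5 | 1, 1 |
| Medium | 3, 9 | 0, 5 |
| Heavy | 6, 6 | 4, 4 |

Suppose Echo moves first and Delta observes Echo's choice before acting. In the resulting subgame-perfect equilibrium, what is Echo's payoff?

Work backward from Delta's decision.
- X: BR = Heavy, leader payoff 6.
- Y: BR = Heavy, leader payoff 4.
Among 6, 4, the best is 6 at X. Subgame-perfect outcome: (Heavy, X) with payoffs (6, 6).

6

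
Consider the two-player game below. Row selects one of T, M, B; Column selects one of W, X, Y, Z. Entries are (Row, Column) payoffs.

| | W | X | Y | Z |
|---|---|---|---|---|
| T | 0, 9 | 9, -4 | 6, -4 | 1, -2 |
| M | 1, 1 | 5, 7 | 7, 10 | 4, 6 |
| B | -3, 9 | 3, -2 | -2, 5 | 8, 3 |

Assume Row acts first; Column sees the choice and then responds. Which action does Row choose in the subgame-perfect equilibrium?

Backward induction with Row moving first.
- T → Column plays W (best of 9, -4, -4, -2); Row gets 0.
- M → Column plays Y (best of 1, 7, 10, 6); Row gets 7.
- B → Column plays W (best of 9, -2, 5, 3); Row gets -3.
Maximizing over 0, 7, -3, Row chooses M. Subgame-perfect outcome: (M, Y) with payoffs (7, 10).

M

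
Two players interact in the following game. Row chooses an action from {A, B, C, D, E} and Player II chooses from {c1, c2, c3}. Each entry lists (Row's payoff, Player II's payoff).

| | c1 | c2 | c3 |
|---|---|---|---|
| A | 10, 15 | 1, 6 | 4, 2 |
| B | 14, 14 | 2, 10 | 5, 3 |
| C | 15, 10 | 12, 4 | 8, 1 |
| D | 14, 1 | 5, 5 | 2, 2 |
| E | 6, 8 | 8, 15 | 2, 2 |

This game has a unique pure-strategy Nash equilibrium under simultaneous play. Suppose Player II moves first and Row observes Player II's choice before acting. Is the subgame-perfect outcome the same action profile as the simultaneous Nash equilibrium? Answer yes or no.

Solve by backward induction (Player II leads).
- c1: BR = C, leader payoff 10.
- c2: BR = C, leader payoff 4.
- c3: BR = C, leader payoff 1.
Player II's induced payoffs are 10, 4, 1, so Player II commits to c1. Subgame-perfect outcome: (C, c1) with payoffs (15, 10).
Now find the simultaneous Nash equilibrium.
Row's best replies: c1→C; c2→C; c3→C.
Player II's best replies: A→c1; B→c1; C→c1; D→c2; E→c2.
The unique mutual best reply is (C, c1), giving (15, 10).
Sequential outcome (C, c1) coincides with the Nash profile (C, c1).

yes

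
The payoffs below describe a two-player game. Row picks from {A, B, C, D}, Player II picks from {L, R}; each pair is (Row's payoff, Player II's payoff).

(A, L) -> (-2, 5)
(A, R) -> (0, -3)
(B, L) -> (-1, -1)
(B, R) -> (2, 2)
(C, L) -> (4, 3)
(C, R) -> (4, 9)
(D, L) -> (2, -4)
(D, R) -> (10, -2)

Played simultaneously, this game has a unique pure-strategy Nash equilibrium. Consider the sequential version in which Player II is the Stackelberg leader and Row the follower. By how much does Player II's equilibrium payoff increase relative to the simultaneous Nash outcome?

5

Work backward from Row's decision.
- L: BR = C, leader payoff 3.
- R: BR = D, leader payoff -2.
Player II's induced payoffs are 3, -2, so Player II commits to L. Subgame-perfect outcome: (C, L) with payoffs (4, 3).
Now find the simultaneous Nash equilibrium.
Row's best replies: L→C; R→D.
Player II's best replies: A→L; B→R; C→R; D→R.
Only (D, R) has each player best-responding; Nash payoffs (10, -2).
Player II's commitment gain: 3 − -2 = 5.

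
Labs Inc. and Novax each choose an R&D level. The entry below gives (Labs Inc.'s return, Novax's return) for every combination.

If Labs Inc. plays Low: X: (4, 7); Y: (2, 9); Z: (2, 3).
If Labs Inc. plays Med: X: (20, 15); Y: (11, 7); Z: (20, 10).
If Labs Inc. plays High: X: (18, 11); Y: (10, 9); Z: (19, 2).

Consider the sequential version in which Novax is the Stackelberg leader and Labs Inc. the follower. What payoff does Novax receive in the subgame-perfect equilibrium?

15

Labs Inc. best-responds to each possible Novax move:
- X: BR = Med, leader payoff 15.
- Y: BR = Med, leader payoff 7.
- Z: BR = Med, leader payoff 10.
Novax's induced payoffs are 15, 7, 10, so Novax commits to X. Subgame-perfect outcome: (Med, X) with payoffs (20, 15).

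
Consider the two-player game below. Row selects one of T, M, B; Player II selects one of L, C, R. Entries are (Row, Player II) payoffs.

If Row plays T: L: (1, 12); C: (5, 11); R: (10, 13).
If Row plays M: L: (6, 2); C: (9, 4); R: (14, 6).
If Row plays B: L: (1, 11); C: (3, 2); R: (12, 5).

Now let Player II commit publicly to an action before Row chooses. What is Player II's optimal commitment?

R

Work backward from Row's decision.
- L: BR = M, leader payoff 2.
- C: BR = M, leader payoff 4.
- R: BR = M, leader payoff 6.
Maximizing over 2, 4, 6, Player II chooses R. Subgame-perfect outcome: (M, R) with payoffs (14, 6).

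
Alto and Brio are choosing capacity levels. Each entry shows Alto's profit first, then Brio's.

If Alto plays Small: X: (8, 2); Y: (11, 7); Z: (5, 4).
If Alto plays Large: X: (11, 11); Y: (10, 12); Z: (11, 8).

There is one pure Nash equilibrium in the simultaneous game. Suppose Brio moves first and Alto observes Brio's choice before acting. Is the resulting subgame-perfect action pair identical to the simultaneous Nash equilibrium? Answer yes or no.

no

Backward induction with Brio moving first.
- X → Alto plays Large (best of 8, 11); Brio gets 11.
- Y → Alto plays Small (best of 11, 10); Brio gets 7.
- Z → Alto plays Large (best of 5, 11); Brio gets 8.
Maximizing over 11, 7, 8, Brio chooses X. Subgame-perfect outcome: (Large, X) with payoffs (11, 11).
Under simultaneous play:
Alto's best replies: X→Large; Y→Small; Z→Large.
Brio's best replies: Small→Y; Large→Y.
The unique mutual best reply is (Small, Y), giving (11, 7).
Sequential outcome (Large, X) differs from the Nash profile (Small, Y).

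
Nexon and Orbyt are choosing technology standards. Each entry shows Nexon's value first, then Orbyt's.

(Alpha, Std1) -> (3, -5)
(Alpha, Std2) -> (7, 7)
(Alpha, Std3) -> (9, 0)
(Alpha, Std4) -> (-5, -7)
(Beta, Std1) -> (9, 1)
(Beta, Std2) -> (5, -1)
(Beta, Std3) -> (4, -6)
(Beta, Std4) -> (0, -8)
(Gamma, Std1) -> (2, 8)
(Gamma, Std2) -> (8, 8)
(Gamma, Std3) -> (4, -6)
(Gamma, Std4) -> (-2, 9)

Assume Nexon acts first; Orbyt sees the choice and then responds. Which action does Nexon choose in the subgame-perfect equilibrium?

Beta

Orbyt best-responds to each possible Nexon move:
- Alpha → Orbyt plays Std2 (best of -5, 7, 0, -7); Nexon gets 7.
- Beta → Orbyt plays Std1 (best of 1, -1, -6, -8); Nexon gets 9.
- Gamma → Orbyt plays Std4 (best of 8, 8, -6, 9); Nexon gets -2.
Maximizing over 7, 9, -2, Nexon chooses Beta. Subgame-perfect outcome: (Beta, Std1) with payoffs (9, 1).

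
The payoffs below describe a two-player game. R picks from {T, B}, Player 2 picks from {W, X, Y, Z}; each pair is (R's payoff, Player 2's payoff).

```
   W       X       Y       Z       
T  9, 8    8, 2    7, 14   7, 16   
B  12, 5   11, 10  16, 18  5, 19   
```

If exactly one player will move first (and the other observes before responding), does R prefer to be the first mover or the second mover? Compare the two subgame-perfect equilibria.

second

If R leads: Player 2's best replies are T→Z, B→Z; R's induced payoffs 7, 5; outcome (T, Z), payoffs (7, 16).
If Player 2 leads: R's best replies are W→B, X→B, Y→B, Z→T; Player 2's induced payoffs 5, 10, 18, 16; outcome (B, Y), payoffs (16, 18).
R gets 7 moving first and 16 moving second, so R prefers to move second.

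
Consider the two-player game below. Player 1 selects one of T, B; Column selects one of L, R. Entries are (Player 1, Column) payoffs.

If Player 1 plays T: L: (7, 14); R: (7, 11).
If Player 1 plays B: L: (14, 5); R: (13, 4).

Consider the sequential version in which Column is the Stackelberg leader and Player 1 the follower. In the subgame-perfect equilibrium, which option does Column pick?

L

Backward induction with Column moving first.
- L: BR = B, leader payoff 5.
- R: BR = B, leader payoff 4.
Maximizing over 5, 4, Column chooses L. Subgame-perfect outcome: (B, L) with payoffs (14, 5).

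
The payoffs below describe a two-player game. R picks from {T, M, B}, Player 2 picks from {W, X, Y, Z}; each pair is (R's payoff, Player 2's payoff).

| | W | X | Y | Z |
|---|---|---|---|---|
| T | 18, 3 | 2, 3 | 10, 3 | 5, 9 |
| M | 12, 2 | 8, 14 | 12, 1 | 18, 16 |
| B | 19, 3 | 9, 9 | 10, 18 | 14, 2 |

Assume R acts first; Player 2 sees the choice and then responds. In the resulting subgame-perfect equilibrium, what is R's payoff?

Solve by backward induction (R leads).
- T → Player 2 plays Z (best of 3, 3, 3, 9); R gets 5.
- M → Player 2 plays Z (best of 2, 14, 1, 16); R gets 18.
- B → Player 2 plays Y (best of 3, 9, 18, 2); R gets 10.
Maximizing over 5, 18, 10, R chooses M. Subgame-perfect outcome: (M, Z) with payoffs (18, 16).

18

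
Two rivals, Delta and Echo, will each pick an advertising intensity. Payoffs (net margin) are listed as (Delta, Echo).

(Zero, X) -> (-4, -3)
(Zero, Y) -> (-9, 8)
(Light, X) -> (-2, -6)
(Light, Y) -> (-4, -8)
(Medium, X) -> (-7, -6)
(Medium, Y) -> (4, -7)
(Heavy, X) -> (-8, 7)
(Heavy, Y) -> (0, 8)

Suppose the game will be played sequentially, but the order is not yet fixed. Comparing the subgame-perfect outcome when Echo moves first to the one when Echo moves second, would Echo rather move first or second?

second

If Delta leads: Echo's best replies are Zero→Y, Light→X, Medium→X, Heavy→Y; Delta's induced payoffs -9, -2, -7, 0; outcome (Heavy, Y), payoffs (0, 8).
If Echo leads: Delta's best replies are X→Light, Y→Medium; Echo's induced payoffs -6, -7; outcome (Light, X), payoffs (-2, -6).
Echo gets -6 moving first and 8 moving second, so Echo prefers to move second.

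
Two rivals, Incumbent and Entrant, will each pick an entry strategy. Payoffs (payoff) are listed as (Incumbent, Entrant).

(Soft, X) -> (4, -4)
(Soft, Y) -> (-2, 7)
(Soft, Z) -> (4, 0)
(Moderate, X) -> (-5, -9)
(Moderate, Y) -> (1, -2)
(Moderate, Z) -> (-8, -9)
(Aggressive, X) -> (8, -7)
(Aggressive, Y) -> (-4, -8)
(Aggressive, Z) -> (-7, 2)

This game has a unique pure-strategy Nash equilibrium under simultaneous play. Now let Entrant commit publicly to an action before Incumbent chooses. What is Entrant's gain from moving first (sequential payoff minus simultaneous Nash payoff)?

2

Work backward from Incumbent's decision.
- X → Incumbent plays Aggressive (best of 4, -5, 8); Entrant gets -7.
- Y → Incumbent plays Moderate (best of -2, 1, -4); Entrant gets -2.
- Z → Incumbent plays Soft (best of 4, -8, -7); Entrant gets 0.
Among -7, -2, 0, the best is 0 at Z. Subgame-perfect outcome: (Soft, Z) with payoffs (4, 0).
For the simultaneous game, intersect best replies.
Incumbent's best replies: X→Aggressive; Y→Moderate; Z→Soft.
Entrant's best replies: Soft→Y; Moderate→Y; Aggressive→Z.
Only (Moderate, Y) has each player best-responding; Nash payoffs (1, -2).
Entrant's commitment gain: 0 − -2 = 2.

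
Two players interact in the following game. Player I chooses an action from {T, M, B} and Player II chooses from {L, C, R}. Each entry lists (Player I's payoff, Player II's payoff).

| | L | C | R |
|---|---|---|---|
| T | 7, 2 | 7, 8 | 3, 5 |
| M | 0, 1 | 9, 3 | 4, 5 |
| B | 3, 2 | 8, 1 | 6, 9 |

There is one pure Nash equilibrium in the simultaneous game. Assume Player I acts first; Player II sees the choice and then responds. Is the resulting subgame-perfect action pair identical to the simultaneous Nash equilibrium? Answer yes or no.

no

Work backward from Player II's decision.
- T: Player II compares 2, 8, 5 and picks C; Player I would get 7.
- M: Player II compares 1, 3, 5 and picks R; Player I would get 4.
- B: Player II compares 2, 1, 9 and picks R; Player I would get 6.
Player I's induced payoffs are 7, 4, 6, so Player I commits to T. Subgame-perfect outcome: (T, C) with payoffs (7, 8).
Now find the simultaneous Nash equilibrium.
Player I's best replies: L→T; C→M; R→B.
Player II's best replies: T→C; M→R; B→R.
Only (B, R) has each player best-responding; Nash payoffs (6, 9).
Sequential outcome (T, C) differs from the Nash profile (B, R).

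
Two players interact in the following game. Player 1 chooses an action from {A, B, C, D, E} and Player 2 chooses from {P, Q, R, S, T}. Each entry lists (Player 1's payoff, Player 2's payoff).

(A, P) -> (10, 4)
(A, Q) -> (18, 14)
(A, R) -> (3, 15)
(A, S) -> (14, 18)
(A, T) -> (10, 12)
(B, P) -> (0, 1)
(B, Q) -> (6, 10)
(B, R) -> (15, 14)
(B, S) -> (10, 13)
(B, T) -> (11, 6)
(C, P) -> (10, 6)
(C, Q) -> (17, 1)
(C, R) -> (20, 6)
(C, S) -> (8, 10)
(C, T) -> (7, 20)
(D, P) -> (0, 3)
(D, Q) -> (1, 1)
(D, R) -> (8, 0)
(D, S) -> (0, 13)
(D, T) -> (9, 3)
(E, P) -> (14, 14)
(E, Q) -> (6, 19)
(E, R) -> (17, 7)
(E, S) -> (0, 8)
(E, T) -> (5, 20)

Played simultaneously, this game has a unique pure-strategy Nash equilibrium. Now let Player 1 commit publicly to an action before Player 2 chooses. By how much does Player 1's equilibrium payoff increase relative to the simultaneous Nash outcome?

Work backward from Player 2's decision.
- A: Player 2 compares 4, 14, 15, 18, 12 and picks S; Player 1 would get 14.
- B: Player 2 compares 1, 10, 14, 13, 6 and picks R; Player 1 would get 15.
- C: Player 2 compares 6, 1, 6, 10, 20 and picks T; Player 1 would get 7.
- D: Player 2 compares 3, 1, 0, 13, 3 and picks S; Player 1 would get 0.
- E: Player 2 compares 14, 19, 7, 8, 20 and picks T; Player 1 would get 5.
Among 14, 15, 7, 0, 5, the best is 15 at B. Subgame-perfect outcome: (B, R) with payoffs (15, 14).
For the simultaneous game, intersect best replies.
Player 1's best replies: P→E; Q→A; R→C; S→A; T→B.
Player 2's best replies: A→S; B→R; C→T; D→S; E→T.
Only (A, S) has each player best-responding; Nash payoffs (14, 18).
Player 1's commitment gain: 15 − 14 = 1.

1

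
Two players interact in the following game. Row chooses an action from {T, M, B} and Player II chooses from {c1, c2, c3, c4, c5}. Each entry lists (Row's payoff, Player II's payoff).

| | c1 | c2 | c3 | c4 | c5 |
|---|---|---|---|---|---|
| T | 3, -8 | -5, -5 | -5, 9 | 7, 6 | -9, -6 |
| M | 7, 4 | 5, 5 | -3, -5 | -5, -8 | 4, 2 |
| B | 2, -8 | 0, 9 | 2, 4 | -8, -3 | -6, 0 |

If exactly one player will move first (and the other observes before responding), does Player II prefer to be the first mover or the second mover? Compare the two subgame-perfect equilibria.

first

If Row leads: Player II's best replies are T→c3, M→c2, B→c2; Row's induced payoffs -5, 5, 0; outcome (M, c2), payoffs (5, 5).
If Player II leads: Row's best replies are c1→M, c2→M, c3→B, c4→T, c5→M; Player II's induced payoffs 4, 5, 4, 6, 2; outcome (T, c4), payoffs (7, 6).
Player II gets 6 moving first and 5 moving second, so Player II prefers to move first.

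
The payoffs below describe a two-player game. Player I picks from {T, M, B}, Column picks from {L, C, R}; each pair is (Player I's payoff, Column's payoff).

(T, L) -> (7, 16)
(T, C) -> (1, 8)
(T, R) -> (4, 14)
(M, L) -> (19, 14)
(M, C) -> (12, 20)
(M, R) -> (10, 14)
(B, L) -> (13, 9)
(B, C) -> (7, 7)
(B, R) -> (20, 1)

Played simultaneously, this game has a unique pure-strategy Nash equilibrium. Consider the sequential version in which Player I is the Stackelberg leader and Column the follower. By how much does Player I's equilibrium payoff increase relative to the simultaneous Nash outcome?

Solve by backward induction (Player I leads).
- T: BR = L, leader payoff 7.
- M: BR = C, leader payoff 12.
- B: BR = L, leader payoff 13.
Player I's induced payoffs are 7, 12, 13, so Player I commits to B. Subgame-perfect outcome: (B, L) with payoffs (13, 9).
For the simultaneous game, intersect best replies.
Player I's best replies: L→M; C→M; R→B.
Column's best replies: T→L; M→C; B→L.
The unique mutual best reply is (M, C), giving (12, 20).
Player I's commitment gain: 13 − 12 = 1.

1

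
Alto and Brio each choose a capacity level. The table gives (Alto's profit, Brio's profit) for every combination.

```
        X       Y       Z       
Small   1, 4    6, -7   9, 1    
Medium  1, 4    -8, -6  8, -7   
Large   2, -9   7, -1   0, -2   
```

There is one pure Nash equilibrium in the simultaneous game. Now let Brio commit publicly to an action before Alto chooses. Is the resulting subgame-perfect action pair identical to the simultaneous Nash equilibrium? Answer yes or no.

Work backward from Alto's decision.
- X: BR = Large, leader payoff -9.
- Y: BR = Large, leader payoff -1.
- Z: BR = Small, leader payoff 1.
Maximizing over -9, -1, 1, Brio chooses Z. Subgame-perfect outcome: (Small, Z) with payoffs (9, 1).
For the simultaneous game, intersect best replies.
Alto's best replies: X→Large; Y→Large; Z→Small.
Brio's best replies: Small→X; Medium→X; Large→Y.
Only (Large, Y) has each player best-responding; Nash payoffs (7, -1).
Sequential outcome (Small, Z) differs from the Nash profile (Large, Y).

no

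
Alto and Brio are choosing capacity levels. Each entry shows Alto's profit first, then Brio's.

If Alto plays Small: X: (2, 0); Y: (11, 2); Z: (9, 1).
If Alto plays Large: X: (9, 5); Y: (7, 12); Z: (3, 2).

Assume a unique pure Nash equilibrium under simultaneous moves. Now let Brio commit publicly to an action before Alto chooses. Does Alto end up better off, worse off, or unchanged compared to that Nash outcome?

Alto best-responds to each possible Brio move:
- X: BR = Large, leader payoff 5.
- Y: BR = Small, leader payoff 2.
- Z: BR = Small, leader payoff 1.
Among 5, 2, 1, the best is 5 at X. Subgame-perfect outcome: (Large, X) with payoffs (9, 5).
Now find the simultaneous Nash equilibrium.
Alto's best replies: X→Large; Y→Small; Z→Small.
Brio's best replies: Small→Y; Large→Y.
The unique mutual best reply is (Small, Y), giving (11, 2).
Alto earns 9 sequentially versus 11 at the Nash outcome: worse off.

worse off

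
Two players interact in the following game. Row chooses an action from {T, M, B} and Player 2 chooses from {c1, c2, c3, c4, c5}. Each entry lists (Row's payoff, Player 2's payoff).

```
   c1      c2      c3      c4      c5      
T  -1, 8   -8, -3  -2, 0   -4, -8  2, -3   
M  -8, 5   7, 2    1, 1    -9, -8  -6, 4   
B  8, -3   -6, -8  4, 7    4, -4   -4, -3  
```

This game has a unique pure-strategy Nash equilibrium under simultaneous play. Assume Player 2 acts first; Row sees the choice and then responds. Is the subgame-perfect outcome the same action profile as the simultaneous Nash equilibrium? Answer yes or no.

Solve by backward induction (Player 2 leads).
- c1 → Row plays B (best of -1, -8, 8); Player 2 gets -3.
- c2 → Row plays M (best of -8, 7, -6); Player 2 gets 2.
- c3 → Row plays B (best of -2, 1, 4); Player 2 gets 7.
- c4 → Row plays B (best of -4, -9, 4); Player 2 gets -4.
- c5 → Row plays T (best of 2, -6, -4); Player 2 gets -3.
Among -3, 2, 7, -4, -3, the best is 7 at c3. Subgame-perfect outcome: (B, c3) with payoffs (4, 7).
Now find the simultaneous Nash equilibrium.
Row's best replies: c1→B; c2→M; c3→B; c4→B; c5→T.
Player 2's best replies: T→c1; M→c1; B→c3.
The unique mutual best reply is (B, c3), giving (4, 7).
Sequential outcome (B, c3) coincides with the Nash profile (B, c3).

yes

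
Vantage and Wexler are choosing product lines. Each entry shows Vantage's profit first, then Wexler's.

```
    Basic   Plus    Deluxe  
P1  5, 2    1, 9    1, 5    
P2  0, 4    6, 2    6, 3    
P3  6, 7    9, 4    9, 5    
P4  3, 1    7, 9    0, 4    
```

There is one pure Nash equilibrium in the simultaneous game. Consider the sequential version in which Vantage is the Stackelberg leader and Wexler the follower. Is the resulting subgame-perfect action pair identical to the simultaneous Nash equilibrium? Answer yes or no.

Solve by backward induction (Vantage leads).
- P1 → Wexler plays Plus (best of 2, 9, 5); Vantage gets 1.
- P2 → Wexler plays Basic (best of 4, 2, 3); Vantage gets 0.
- P3 → Wexler plays Basic (best of 7, 4, 5); Vantage gets 6.
- P4 → Wexler plays Plus (best of 1, 9, 4); Vantage gets 7.
Maximizing over 1, 0, 6, 7, Vantage chooses P4. Subgame-perfect outcome: (P4, Plus) with payoffs (7, 9).
Under simultaneous play:
Vantage's best replies: Basic→P3; Plus→P3; Deluxe→P3.
Wexler's best replies: P1→Plus; P2→Basic; P3→Basic; P4→Plus.
Only (P3, Basic) has each player best-responding; Nash payoffs (6, 7).
Sequential outcome (P4, Plus) differs from the Nash profile (P3, Basic).

no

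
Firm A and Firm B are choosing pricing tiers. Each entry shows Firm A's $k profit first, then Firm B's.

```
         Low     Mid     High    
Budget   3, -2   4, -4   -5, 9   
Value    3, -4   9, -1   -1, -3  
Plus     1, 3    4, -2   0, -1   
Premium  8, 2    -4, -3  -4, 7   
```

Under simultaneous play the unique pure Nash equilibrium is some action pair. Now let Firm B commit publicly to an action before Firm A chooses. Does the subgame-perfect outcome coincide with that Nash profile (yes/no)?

Work backward from Firm A's decision.
- Low: Firm A compares 3, 3, 1, 8 and picks Premium; Firm B would get 2.
- Mid: Firm A compares 4, 9, 4, -4 and picks Value; Firm B would get -1.
- High: Firm A compares -5, -1, 0, -4 and picks Plus; Firm B would get -1.
Maximizing over 2, -1, -1, Firm B chooses Low. Subgame-perfect outcome: (Premium, Low) with payoffs (8, 2).
Under simultaneous play:
Firm A's best replies: Low→Premium; Mid→Value; High→Plus.
Firm B's best replies: Budget→High; Value→Mid; Plus→Low; Premium→High.
The unique mutual best reply is (Value, Mid), giving (9, -1).
Sequential outcome (Premium, Low) differs from the Nash profile (Value, Mid).

no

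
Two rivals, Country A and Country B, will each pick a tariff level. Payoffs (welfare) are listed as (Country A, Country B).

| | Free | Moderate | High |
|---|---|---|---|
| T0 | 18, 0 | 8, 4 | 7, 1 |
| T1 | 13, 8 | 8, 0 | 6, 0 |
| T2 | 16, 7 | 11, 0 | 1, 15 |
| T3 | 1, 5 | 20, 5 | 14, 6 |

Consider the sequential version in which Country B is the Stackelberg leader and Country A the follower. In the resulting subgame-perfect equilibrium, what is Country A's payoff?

14

Country A best-responds to each possible Country B move:
- Free → Country A plays T0 (best of 18, 13, 16, 1); Country B gets 0.
- Moderate → Country A plays T3 (best of 8, 8, 11, 20); Country B gets 5.
- High → Country A plays T3 (best of 7, 6, 1, 14); Country B gets 6.
Among 0, 5, 6, the best is 6 at High. Subgame-perfect outcome: (T3, High) with payoffs (14, 6).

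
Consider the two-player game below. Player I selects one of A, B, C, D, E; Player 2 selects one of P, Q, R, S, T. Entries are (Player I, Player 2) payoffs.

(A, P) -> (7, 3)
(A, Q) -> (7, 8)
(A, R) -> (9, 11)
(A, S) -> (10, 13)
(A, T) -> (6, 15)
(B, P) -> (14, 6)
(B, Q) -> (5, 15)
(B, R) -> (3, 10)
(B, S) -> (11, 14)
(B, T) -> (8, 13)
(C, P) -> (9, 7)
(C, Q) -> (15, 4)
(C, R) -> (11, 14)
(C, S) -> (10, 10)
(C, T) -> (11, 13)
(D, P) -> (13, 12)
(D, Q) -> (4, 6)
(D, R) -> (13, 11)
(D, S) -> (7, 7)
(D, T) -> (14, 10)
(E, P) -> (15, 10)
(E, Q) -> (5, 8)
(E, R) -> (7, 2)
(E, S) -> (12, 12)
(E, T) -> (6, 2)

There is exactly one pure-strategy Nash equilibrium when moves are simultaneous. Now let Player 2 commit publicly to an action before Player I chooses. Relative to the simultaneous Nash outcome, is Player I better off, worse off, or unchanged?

unchanged

Player I best-responds to each possible Player 2 move:
- P: Player I compares 7, 14, 9, 13, 15 and picks E; Player 2 would get 10.
- Q: Player I compares 7, 5, 15, 4, 5 and picks C; Player 2 would get 4.
- R: Player I compares 9, 3, 11, 13, 7 and picks D; Player 2 would get 11.
- S: Player I compares 10, 11, 10, 7, 12 and picks E; Player 2 would get 12.
- T: Player I compares 6, 8, 11, 14, 6 and picks D; Player 2 would get 10.
Among 10, 4, 11, 12, 10, the best is 12 at S. Subgame-perfect outcome: (E, S) with payoffs (12, 12).
For the simultaneous game, intersect best replies.
Player I's best replies: P→E; Q→C; R→D; S→E; T→D.
Player 2's best replies: A→T; B→Q; C→R; D→P; E→S.
Only (E, S) has each player best-responding; Nash payoffs (12, 12).
Player I earns 12 sequentially versus 12 at the Nash outcome: unchanged.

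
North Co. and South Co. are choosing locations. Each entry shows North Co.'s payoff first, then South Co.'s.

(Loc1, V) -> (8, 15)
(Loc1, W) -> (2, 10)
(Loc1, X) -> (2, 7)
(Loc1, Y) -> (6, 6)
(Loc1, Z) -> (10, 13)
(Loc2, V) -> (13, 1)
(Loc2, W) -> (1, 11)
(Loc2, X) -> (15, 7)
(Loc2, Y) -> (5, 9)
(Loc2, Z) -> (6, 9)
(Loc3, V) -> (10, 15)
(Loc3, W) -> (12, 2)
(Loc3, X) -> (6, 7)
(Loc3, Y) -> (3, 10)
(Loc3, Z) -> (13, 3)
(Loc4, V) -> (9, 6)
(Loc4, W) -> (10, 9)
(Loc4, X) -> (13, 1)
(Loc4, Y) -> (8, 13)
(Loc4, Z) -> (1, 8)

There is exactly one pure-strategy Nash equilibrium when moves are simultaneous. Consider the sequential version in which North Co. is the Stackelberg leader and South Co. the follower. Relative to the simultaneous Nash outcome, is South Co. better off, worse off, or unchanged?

South Co. best-responds to each possible North Co. move:
- Loc1 → South Co. plays V (best of 15, 10, 7, 6, 13); North Co. gets 8.
- Loc2 → South Co. plays W (best of 1, 11, 7, 9, 9); North Co. gets 1.
- Loc3 → South Co. plays V (best of 15, 2, 7, 10, 3); North Co. gets 10.
- Loc4 → South Co. plays Y (best of 6, 9, 1, 13, 8); North Co. gets 8.
Among 8, 1, 10, 8, the best is 10 at Loc3. Subgame-perfect outcome: (Loc3, V) with payoffs (10, 15).
Under simultaneous play:
North Co.'s best replies: V→Loc2; W→Loc3; X→Loc2; Y→Loc4; Z→Loc3.
South Co.'s best replies: Loc1→V; Loc2→W; Loc3→V; Loc4→Y.
The unique mutual best reply is (Loc4, Y), giving (8, 13).
South Co. earns 15 sequentially versus 13 at the Nash outcome: better off.

better off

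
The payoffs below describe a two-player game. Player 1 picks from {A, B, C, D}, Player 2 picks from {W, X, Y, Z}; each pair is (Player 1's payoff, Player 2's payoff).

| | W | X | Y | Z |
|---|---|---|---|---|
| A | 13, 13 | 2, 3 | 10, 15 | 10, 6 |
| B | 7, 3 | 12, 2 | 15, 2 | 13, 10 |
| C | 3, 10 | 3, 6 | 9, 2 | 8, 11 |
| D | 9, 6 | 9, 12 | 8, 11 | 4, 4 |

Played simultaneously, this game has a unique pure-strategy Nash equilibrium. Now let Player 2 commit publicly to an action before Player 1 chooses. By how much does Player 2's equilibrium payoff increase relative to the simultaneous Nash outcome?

3

Solve by backward induction (Player 2 leads).
- W: BR = A, leader payoff 13.
- X: BR = B, leader payoff 2.
- Y: BR = B, leader payoff 2.
- Z: BR = B, leader payoff 10.
Among 13, 2, 2, 10, the best is 13 at W. Subgame-perfect outcome: (A, W) with payoffs (13, 13).
Under simultaneous play:
Player 1's best replies: W→A; X→B; Y→B; Z→B.
Player 2's best replies: A→Y; B→Z; C→Z; D→X.
Only (B, Z) has each player best-responding; Nash payoffs (13, 10).
Player 2's commitment gain: 13 − 10 = 3.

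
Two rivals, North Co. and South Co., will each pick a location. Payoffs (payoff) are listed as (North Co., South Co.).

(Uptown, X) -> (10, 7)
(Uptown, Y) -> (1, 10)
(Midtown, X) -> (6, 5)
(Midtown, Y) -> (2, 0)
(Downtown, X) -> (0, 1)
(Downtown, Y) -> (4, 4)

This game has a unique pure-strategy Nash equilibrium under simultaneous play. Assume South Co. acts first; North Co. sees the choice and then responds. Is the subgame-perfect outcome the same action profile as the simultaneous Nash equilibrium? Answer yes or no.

no

Backward induction with South Co. moving first.
- X: North Co. compares 10, 6, 0 and picks Uptown; South Co. would get 7.
- Y: North Co. compares 1, 2, 4 and picks Downtown; South Co. would get 4.
South Co.'s induced payoffs are 7, 4, so South Co. commits to X. Subgame-perfect outcome: (Uptown, X) with payoffs (10, 7).
For the simultaneous game, intersect best replies.
North Co.'s best replies: X→Uptown; Y→Downtown.
South Co.'s best replies: Uptown→Y; Midtown→X; Downtown→Y.
The unique mutual best reply is (Downtown, Y), giving (4, 4).
Sequential outcome (Uptown, X) differs from the Nash profile (Downtown, Y).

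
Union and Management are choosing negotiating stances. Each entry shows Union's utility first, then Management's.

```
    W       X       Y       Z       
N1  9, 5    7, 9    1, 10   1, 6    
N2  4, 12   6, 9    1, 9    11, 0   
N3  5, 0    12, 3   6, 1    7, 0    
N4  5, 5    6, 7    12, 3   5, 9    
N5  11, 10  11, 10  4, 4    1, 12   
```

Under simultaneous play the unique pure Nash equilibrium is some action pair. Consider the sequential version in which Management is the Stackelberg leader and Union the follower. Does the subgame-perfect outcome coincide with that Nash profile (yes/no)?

no

Union best-responds to each possible Management move:
- W: BR = N5, leader payoff 10.
- X: BR = N3, leader payoff 3.
- Y: BR = N4, leader payoff 3.
- Z: BR = N2, leader payoff 0.
Among 10, 3, 3, 0, the best is 10 at W. Subgame-perfect outcome: (N5, W) with payoffs (11, 10).
For the simultaneous game, intersect best replies.
Union's best replies: W→N5; X→N3; Y→N4; Z→N2.
Management's best replies: N1→Y; N2→W; N3→X; N4→Z; N5→Z.
Only (N3, X) has each player best-responding; Nash payoffs (12, 3).
Sequential outcome (N5, W) differs from the Nash profile (N3, X).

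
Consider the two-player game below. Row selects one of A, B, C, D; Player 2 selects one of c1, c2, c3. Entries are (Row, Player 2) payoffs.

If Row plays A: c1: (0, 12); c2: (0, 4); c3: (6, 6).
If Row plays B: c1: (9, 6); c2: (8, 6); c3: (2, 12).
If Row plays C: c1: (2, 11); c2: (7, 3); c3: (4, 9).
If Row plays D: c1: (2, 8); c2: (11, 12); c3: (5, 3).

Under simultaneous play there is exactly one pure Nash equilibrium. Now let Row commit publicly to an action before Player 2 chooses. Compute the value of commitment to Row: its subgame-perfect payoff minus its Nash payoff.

Backward induction with Row moving first.
- A: Player 2 compares 12, 4, 6 and picks c1; Row would get 0.
- B: Player 2 compares 6, 6, 12 and picks c3; Row would get 2.
- C: Player 2 compares 11, 3, 9 and picks c1; Row would get 2.
- D: Player 2 compares 8, 12, 3 and picks c2; Row would get 11.
Maximizing over 0, 2, 2, 11, Row chooses D. Subgame-perfect outcome: (D, c2) with payoffs (11, 12).
Under simultaneous play:
Row's best replies: c1→B; c2→D; c3→A.
Player 2's best replies: A→c1; B→c3; C→c1; D→c2.
The unique mutual best reply is (D, c2), giving (11, 12).
Row's commitment gain: 11 − 11 = 0.

0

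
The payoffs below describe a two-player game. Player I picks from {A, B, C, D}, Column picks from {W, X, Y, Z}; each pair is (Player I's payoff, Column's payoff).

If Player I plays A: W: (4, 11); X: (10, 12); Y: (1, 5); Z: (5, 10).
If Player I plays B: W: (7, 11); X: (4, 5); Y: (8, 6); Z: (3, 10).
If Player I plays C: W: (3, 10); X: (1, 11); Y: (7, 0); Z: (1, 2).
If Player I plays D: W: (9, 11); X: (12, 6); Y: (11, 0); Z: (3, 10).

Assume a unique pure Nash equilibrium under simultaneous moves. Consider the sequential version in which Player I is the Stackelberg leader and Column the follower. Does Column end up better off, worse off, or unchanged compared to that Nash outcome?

better off

Column best-responds to each possible Player I move:
- A → Column plays X (best of 11, 12, 5, 10); Player I gets 10.
- B → Column plays W (best of 11, 5, 6, 10); Player I gets 7.
- C → Column plays X (best of 10, 11, 0, 2); Player I gets 1.
- D → Column plays W (best of 11, 6, 0, 10); Player I gets 9.
Maximizing over 10, 7, 1, 9, Player I chooses A. Subgame-perfect outcome: (A, X) with payoffs (10, 12).
For the simultaneous game, intersect best replies.
Player I's best replies: W→D; X→D; Y→D; Z→A.
Column's best replies: A→X; B→W; C→X; D→W.
Only (D, W) has each player best-responding; Nash payoffs (9, 11).
Column earns 12 sequentially versus 11 at the Nash outcome: better off.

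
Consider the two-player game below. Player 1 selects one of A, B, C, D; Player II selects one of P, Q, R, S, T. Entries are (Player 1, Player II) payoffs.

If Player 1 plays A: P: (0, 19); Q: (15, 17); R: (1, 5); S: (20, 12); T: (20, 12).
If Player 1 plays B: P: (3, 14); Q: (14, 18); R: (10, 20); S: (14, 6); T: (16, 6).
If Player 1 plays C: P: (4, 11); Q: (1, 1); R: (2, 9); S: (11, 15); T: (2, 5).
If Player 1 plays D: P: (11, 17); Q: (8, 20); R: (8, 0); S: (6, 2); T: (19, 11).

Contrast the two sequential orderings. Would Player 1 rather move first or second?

first

If Player 1 leads: Player II's best replies are A→P, B→R, C→S, D→Q; Player 1's induced payoffs 0, 10, 11, 8; outcome (C, S), payoffs (11, 15).
If Player II leads: Player 1's best replies are P→D, Q→A, R→B, S→A, T→A; Player II's induced payoffs 17, 17, 20, 12, 12; outcome (B, R), payoffs (10, 20).
Player 1 gets 11 moving first and 10 moving second, so Player 1 prefers to move first.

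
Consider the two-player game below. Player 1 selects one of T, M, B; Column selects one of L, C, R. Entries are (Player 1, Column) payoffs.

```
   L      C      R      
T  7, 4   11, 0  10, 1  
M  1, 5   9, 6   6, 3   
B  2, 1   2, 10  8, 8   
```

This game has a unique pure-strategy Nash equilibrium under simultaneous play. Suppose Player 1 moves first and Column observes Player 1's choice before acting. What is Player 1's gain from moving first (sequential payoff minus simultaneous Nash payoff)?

Backward induction with Player 1 moving first.
- T → Column plays L (best of 4, 0, 1); Player 1 gets 7.
- M → Column plays C (best of 5, 6, 3); Player 1 gets 9.
- B → Column plays C (best of 1, 10, 8); Player 1 gets 2.
Among 7, 9, 2, the best is 9 at M. Subgame-perfect outcome: (M, C) with payoffs (9, 6).
Under simultaneous play:
Player 1's best replies: L→T; C→T; R→T.
Column's best replies: T→L; M→C; B→C.
Only (T, L) has each player best-responding; Nash payoffs (7, 4).
Player 1's commitment gain: 9 − 7 = 2.

2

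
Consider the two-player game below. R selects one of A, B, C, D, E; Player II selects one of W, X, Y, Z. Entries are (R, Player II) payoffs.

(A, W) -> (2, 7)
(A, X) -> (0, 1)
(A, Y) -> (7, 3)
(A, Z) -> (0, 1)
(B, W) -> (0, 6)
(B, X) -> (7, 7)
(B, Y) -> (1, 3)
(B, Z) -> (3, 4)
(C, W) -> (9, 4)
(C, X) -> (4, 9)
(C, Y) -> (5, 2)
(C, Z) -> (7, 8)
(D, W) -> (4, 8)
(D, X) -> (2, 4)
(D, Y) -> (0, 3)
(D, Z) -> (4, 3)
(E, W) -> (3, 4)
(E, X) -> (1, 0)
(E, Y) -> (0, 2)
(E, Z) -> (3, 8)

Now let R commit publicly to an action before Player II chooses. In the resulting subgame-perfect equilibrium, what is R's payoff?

Backward induction with R moving first.
- A → Player II plays W (best of 7, 1, 3, 1); R gets 2.
- B → Player II plays X (best of 6, 7, 3, 4); R gets 7.
- C → Player II plays X (best of 4, 9, 2, 8); R gets 4.
- D → Player II plays W (best of 8, 4, 3, 3); R gets 4.
- E → Player II plays Z (best of 4, 0, 2, 8); R gets 3.
R's induced payoffs are 2, 7, 4, 4, 3, so R commits to B. Subgame-perfect outcome: (B, X) with payoffs (7, 7).

7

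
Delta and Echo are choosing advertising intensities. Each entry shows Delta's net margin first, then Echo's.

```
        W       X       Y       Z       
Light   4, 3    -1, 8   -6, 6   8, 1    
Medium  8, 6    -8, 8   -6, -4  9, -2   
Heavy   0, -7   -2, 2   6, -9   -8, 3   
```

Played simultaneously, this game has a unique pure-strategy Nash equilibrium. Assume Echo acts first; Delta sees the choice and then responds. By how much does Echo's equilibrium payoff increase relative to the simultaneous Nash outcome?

0

Backward induction with Echo moving first.
- W: BR = Medium, leader payoff 6.
- X: BR = Light, leader payoff 8.
- Y: BR = Heavy, leader payoff -9.
- Z: BR = Medium, leader payoff -2.
Echo's induced payoffs are 6, 8, -9, -2, so Echo commits to X. Subgame-perfect outcome: (Light, X) with payoffs (-1, 8).
For the simultaneous game, intersect best replies.
Delta's best replies: W→Medium; X→Light; Y→Heavy; Z→Medium.
Echo's best replies: Light→X; Medium→X; Heavy→Z.
Only (Light, X) has each player best-responding; Nash payoffs (-1, 8).
Echo's commitment gain: 8 − 8 = 0.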